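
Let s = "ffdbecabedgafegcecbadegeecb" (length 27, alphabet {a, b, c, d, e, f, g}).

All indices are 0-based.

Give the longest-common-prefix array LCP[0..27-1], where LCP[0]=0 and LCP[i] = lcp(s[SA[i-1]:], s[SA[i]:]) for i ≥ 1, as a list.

[0, 1, 1, 0, 1, 1, 2, 0, 1, 2, 1, 0, 1, 1, 0, 2, 3, 1, 1, 1, 2, 0, 1, 1, 0, 1, 1]

rank→(start, suffix):
  0 → (6, 'abedgafegcecbadegeecb')
  1 → (19, 'adegeecb')
  2 → (11, 'afegcecbadegeecb')
  3 → (26, 'b')
  4 → (18, 'badegeecb')
  5 → (3, 'becabedgafegcecbadegeecb')
  6 → (7, 'bedgafegcecbadegeecb')
  7 → (5, 'cabedgafegcecbadegeecb')
  8 → (25, 'cb')
  9 → (17, 'cbadegeecb')
  10 → (15, 'cecbadegeecb')
  11 → (2, 'dbecabedgafegcecbadegeecb')
  12 → (20, 'degeecb')
  13 → (9, 'dgafegcecbadegeecb')
  14 → (4, 'ecabedgafegcecbadegeecb')
  15 → (24, 'ecb')
  16 → (16, 'ecbadegeecb')
  17 → (8, 'edgafegcecbadegeecb')
  18 → (23, 'eecb')
  19 → (13, 'egcecbadegeecb')
  20 → (21, 'egeecb')
  21 → (1, 'fdbecabedgafegcecbadegeecb')
  22 → (12, 'fegcecbadegeecb')
  23 → (0, 'ffdbecabedgafegcecbadegeecb')
  24 → (10, 'gafegcecbadegeecb')
  25 → (14, 'gcecbadegeecb')
  26 → (22, 'geecb')

SA = [6, 19, 11, 26, 18, 3, 7, 5, 25, 17, 15, 2, 20, 9, 4, 24, 16, 8, 23, 13, 21, 1, 12, 0, 10, 14, 22]
rank  pair      lcp
   1  s[6:],s[19:]  1  'a'
   2  s[19:],s[11:]  1  'a'
   3  s[11:],s[26:]  0  ''
   4  s[26:],s[18:]  1  'b'
   5  s[18:],s[3:]  1  'b'
   6  s[3:],s[7:]  2  'be'
   7  s[7:],s[5:]  0  ''
   8  s[5:],s[25:]  1  'c'
   9  s[25:],s[17:]  2  'cb'
  10  s[17:],s[15:]  1  'c'
  11  s[15:],s[2:]  0  ''
  12  s[2:],s[20:]  1  'd'
  13  s[20:],s[9:]  1  'd'
  14  s[9:],s[4:]  0  ''
  15  s[4:],s[24:]  2  'ec'
  16  s[24:],s[16:]  3  'ecb'
  17  s[16:],s[8:]  1  'e'
  18  s[8:],s[23:]  1  'e'
  19  s[23:],s[13:]  1  'e'
  20  s[13:],s[21:]  2  'eg'
  21  s[21:],s[1:]  0  ''
  22  s[1:],s[12:]  1  'f'
  23  s[12:],s[0:]  1  'f'
  24  s[0:],s[10:]  0  ''
  25  s[10:],s[14:]  1  'g'
  26  s[14:],s[22:]  1  'g'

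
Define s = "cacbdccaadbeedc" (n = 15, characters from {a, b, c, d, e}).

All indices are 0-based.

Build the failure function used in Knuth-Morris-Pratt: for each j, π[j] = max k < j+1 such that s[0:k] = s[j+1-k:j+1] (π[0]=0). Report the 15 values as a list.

[0, 0, 1, 0, 0, 1, 1, 2, 0, 0, 0, 0, 0, 0, 1]

π[0] = 0
j=1 s[j]='a': π[1]=0 (border '')
j=2 s[j]='c': π[2]=1 (border 'c')
j=3 s[j]='b': k: 1→0; π[3]=0 (border '')
j=4 s[j]='d': π[4]=0 (border '')
j=5 s[j]='c': π[5]=1 (border 'c')
j=6 s[j]='c': k: 1→0; π[6]=1 (border 'c')
j=7 s[j]='a': π[7]=2 (border 'ca')
j=8 s[j]='a': k: 2→0; π[8]=0 (border '')
j=9 s[j]='d': π[9]=0 (border '')
j=10 s[j]='b': π[10]=0 (border '')
j=11 s[j]='e': π[11]=0 (border '')
j=12 s[j]='e': π[12]=0 (border '')
j=13 s[j]='d': π[13]=0 (border '')
j=14 s[j]='c': π[14]=1 (border 'c')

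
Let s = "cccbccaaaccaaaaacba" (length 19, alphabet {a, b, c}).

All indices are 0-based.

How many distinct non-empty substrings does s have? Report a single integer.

152

sorted suffixes:
  #0 SA[0]=18  'a'
  #1 SA[1]=11  'aaaaacba'
  #2 SA[2]=12  'aaaacba'
  #3 SA[3]=13  'aaacba'
  #4 SA[4]=6  'aaaccaaaaacba'
  #5 SA[5]=14  'aacba'
  #6 SA[6]=7  'aaccaaaaacba'
  #7 SA[7]=15  'acba'
  #8 SA[8]=8  'accaaaaacba'
  #9 SA[9]=17  'ba'
  #10 SA[10]=3  'bccaaaccaaaaacba'
  #11 SA[11]=10  'caaaaacba'
  #12 SA[12]=5  'caaaccaaaaacba'
  #13 SA[13]=16  'cba'
  #14 SA[14]=2  'cbccaaaccaaaaacba'
  #15 SA[15]=9  'ccaaaaacba'
  #16 SA[16]=4  'ccaaaccaaaaacba'
  #17 SA[17]=1  'ccbccaaaccaaaaacba'
  #18 SA[18]=0  'cccbccaaaccaaaaacba'

SA = [18, 11, 12, 13, 6, 14, 7, 15, 8, 17, 3, 10, 5, 16, 2, 9, 4, 1, 0]
[i] adj suffixes → lcp
  [1] 18/11 → 1 ('a')
  [2] 11/12 → 4 ('aaaa')
  [3] 12/13 → 3 ('aaa')
  [4] 13/6 → 4 ('aaac')
  [5] 6/14 → 2 ('aa')
  [6] 14/7 → 3 ('aac')
  [7] 7/15 → 1 ('a')
  [8] 15/8 → 2 ('ac')
  [9] 8/17 → 0 ('')
  [10] 17/3 → 1 ('b')
  [11] 3/10 → 0 ('')
  [12] 10/5 → 4 ('caaa')
  [13] 5/16 → 1 ('c')
  [14] 16/2 → 2 ('cb')
  [15] 2/9 → 1 ('c')
  [16] 9/4 → 5 ('ccaaa')
  [17] 4/1 → 2 ('cc')
  [18] 1/0 → 2 ('cc')

n(n+1)/2 = 19·20/2 = 190
Σ LCP = 0 + 1 + 4 + 3 + 4 + 2 + 3 + 1 + 2 + 0 + 1 + 0 + 4 + 1 + 2 + 1 + 5 + 2 + 2 = 38
distinct = 190 − 38 = 152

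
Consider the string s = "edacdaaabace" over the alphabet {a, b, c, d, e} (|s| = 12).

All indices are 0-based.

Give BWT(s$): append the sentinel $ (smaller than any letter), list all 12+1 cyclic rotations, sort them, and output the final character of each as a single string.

edaadbaaacec$

rank  rotation       last
    0  $edacdaaabace  e
    1  aaabace$edacd  d
    2  aabace$edacda  a
    3  abace$edacdaa  a
    4  acdaaabace$ed  d
    5  ace$edacdaaab  b
    6  bace$edacdaaa  a
    7  cdaaabace$eda  a
    8  ce$edacdaaaba  a
    9  daaabace$edac  c
   10  dacdaaabace$e  e
   11  e$edacdaaabac  c
   12  edacdaaabace$  $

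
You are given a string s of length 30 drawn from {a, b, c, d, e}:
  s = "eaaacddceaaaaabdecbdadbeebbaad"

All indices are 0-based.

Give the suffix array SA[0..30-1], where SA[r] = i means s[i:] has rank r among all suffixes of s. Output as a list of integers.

[9, 10, 11, 1, 12, 2, 27, 13, 3, 28, 20, 26, 25, 18, 14, 22, 17, 4, 7, 29, 19, 21, 6, 5, 15, 8, 0, 24, 16, 23]

sorted suffixes:
  #0 SA[0]=9  'aaaaabdecbdadbeebbaad'
  #1 SA[1]=10  'aaaabdecbdadbeebbaad'
  #2 SA[2]=11  'aaabdecbdadbeebbaad'
  #3 SA[3]=1  'aaacddceaaaaabdecbdadbeebbaad'
  #4 SA[4]=12  'aabdecbdadbeebbaad'
  #5 SA[5]=2  'aacddceaaaaabdecbdadbeebbaad'
  #6 SA[6]=27  'aad'
  #7 SA[7]=13  'abdecbdadbeebbaad'
  #8 SA[8]=3  'acddceaaaaabdecbdadbeebbaad'
  #9 SA[9]=28  'ad'
  #10 SA[10]=20  'adbeebbaad'
  #11 SA[11]=26  'baad'
  #12 SA[12]=25  'bbaad'
  #13 SA[13]=18  'bdadbeebbaad'
  #14 SA[14]=14  'bdecbdadbeebbaad'
  #15 SA[15]=22  'beebbaad'
  #16 SA[16]=17  'cbdadbeebbaad'
  #17 SA[17]=4  'cddceaaaaabdecbdadbeebbaad'
  #18 SA[18]=7  'ceaaaaabdecbdadbeebbaad'
  #19 SA[19]=29  'd'
  #20 SA[20]=19  'dadbeebbaad'
  #21 SA[21]=21  'dbeebbaad'
  #22 SA[22]=6  'dceaaaaabdecbdadbeebbaad'
  #23 SA[23]=5  'ddceaaaaabdecbdadbeebbaad'
  #24 SA[24]=15  'decbdadbeebbaad'
  #25 SA[25]=8  'eaaaaabdecbdadbeebbaad'
  #26 SA[26]=0  'eaaacddceaaaaabdecbdadbeebbaad'
  #27 SA[27]=24  'ebbaad'
  #28 SA[28]=16  'ecbdadbeebbaad'
  #29 SA[29]=23  'eebbaad'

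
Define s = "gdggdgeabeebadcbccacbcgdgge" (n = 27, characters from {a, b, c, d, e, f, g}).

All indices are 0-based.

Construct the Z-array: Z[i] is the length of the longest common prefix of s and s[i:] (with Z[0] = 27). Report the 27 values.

Z[0]=27
i=1: outside box; Z[1]=0
i=2: outside box; Z[2]=1 scan→box=[2,3)
i=3: outside box; Z[3]=3 scan→box=[3,6)
i=4: min(r-i=2, Z[1]=0)=0; Z[4]=0
i=5: min(r-i=1, Z[2]=1)=1; Z[5]=1
i=6: outside box; Z[6]=0
i=7: outside box; Z[7]=0
i=8: outside box; Z[8]=0
i=9: outside box; Z[9]=0
i=10: outside box; Z[10]=0
i=11: outside box; Z[11]=0
i=12: outside box; Z[12]=0
i=13: outside box; Z[13]=0
i=14: outside box; Z[14]=0
i=15: outside box; Z[15]=0
i=16: outside box; Z[16]=0
i=17: outside box; Z[17]=0
i=18: outside box; Z[18]=0
i=19: outside box; Z[19]=0
i=20: outside box; Z[20]=0
i=21: outside box; Z[21]=0
i=22: outside box; Z[22]=4 scan→box=[22,26)
i=23: min(r-i=3, Z[1]=0)=0; Z[23]=0
i=24: min(r-i=2, Z[2]=1)=1; Z[24]=1
i=25: min(r-i=1, Z[3]=3)=1; Z[25]=1
i=26: outside box; Z[26]=0

[27, 0, 1, 3, 0, 1, 0, 0, 0, 0, 0, 0, 0, 0, 0, 0, 0, 0, 0, 0, 0, 0, 4, 0, 1, 1, 0]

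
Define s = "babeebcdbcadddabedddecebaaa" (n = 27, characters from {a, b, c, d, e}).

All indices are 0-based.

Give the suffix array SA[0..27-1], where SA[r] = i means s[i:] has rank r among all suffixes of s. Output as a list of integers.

[26, 25, 24, 14, 1, 10, 23, 0, 8, 5, 15, 2, 9, 6, 21, 13, 7, 12, 11, 17, 18, 19, 22, 4, 20, 16, 3]

rank→(start, suffix):
  0 → (26, 'a')
  1 → (25, 'aa')
  2 → (24, 'aaa')
  3 → (14, 'abedddecebaaa')
  4 → (1, 'abeebcdbcadddabedddecebaaa')
  5 → (10, 'adddabedddecebaaa')
  6 → (23, 'baaa')
  7 → (0, 'babeebcdbcadddabedddecebaaa')
  8 → (8, 'bcadddabedddecebaaa')
  9 → (5, 'bcdbcadddabedddecebaaa')
  10 → (15, 'bedddecebaaa')
  11 → (2, 'beebcdbcadddabedddecebaaa')
  12 → (9, 'cadddabedddecebaaa')
  13 → (6, 'cdbcadddabedddecebaaa')
  14 → (21, 'cebaaa')
  15 → (13, 'dabedddecebaaa')
  16 → (7, 'dbcadddabedddecebaaa')
  17 → (12, 'ddabedddecebaaa')
  18 → (11, 'dddabedddecebaaa')
  19 → (17, 'dddecebaaa')
  20 → (18, 'ddecebaaa')
  21 → (19, 'decebaaa')
  22 → (22, 'ebaaa')
  23 → (4, 'ebcdbcadddabedddecebaaa')
  24 → (20, 'ecebaaa')
  25 → (16, 'edddecebaaa')
  26 → (3, 'eebcdbcadddabedddecebaaa')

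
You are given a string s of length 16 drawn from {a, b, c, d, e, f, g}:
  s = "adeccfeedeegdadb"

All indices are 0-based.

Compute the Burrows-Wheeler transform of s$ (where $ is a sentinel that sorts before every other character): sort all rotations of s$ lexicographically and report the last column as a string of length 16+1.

bd$decgaaedefdece

rank  rotation           last
    0  $adeccfeedeegdadb  b
    1  adb$adeccfeedeegd  d
    2  adeccfeedeegdadb$  $
    3  b$adeccfeedeegdad  d
    4  ccfeedeegdadb$ade  e
    5  cfeedeegdadb$adec  c
    6  dadb$adeccfeedeeg  g
    7  db$adeccfeedeegda  a
    8  deccfeedeegdadb$a  a
    9  deegdadb$adeccfee  e
   10  eccfeedeegdadb$ad  d
   11  edeegdadb$adeccfe  e
   12  eedeegdadb$adeccf  f
   13  eegdadb$adeccfeed  d
   14  egdadb$adeccfeede  e
   15  feedeegdadb$adecc  c
   16  gdadb$adeccfeedee  e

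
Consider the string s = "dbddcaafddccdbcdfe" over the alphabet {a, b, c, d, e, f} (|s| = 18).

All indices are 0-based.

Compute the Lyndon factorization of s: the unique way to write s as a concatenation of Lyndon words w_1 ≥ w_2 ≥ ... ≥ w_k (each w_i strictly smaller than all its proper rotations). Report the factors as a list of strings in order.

["d", "bddc", "aafddccdbcdfe"]

emit factor 1: 'd' (i=0, period=1)
emit factor 2: 'bddc' (i=1, period=4)
emit factor 3: 'aafddccdbcdfe' (i=5, period=13)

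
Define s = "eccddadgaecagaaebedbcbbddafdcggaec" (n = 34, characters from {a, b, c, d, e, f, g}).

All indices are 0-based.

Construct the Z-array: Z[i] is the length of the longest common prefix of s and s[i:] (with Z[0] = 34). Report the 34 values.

[34, 0, 0, 0, 0, 0, 0, 0, 0, 2, 0, 0, 0, 0, 0, 1, 0, 1, 0, 0, 0, 0, 0, 0, 0, 0, 0, 0, 0, 0, 0, 0, 2, 0]

Z[0]=34
i=1: outside box; Z[1]=0
i=2: outside box; Z[2]=0
i=3: outside box; Z[3]=0
i=4: outside box; Z[4]=0
i=5: outside box; Z[5]=0
i=6: outside box; Z[6]=0
i=7: outside box; Z[7]=0
i=8: outside box; Z[8]=0
i=9: outside box; Z[9]=2 extend→box=[9,11)
i=10: min(r-i=1, Z[1]=0)=0; Z[10]=0
i=11: outside box; Z[11]=0
i=12: outside box; Z[12]=0
i=13: outside box; Z[13]=0
i=14: outside box; Z[14]=0
i=15: outside box; Z[15]=1 extend→box=[15,16)
i=16: outside box; Z[16]=0
i=17: outside box; Z[17]=1 extend→box=[17,18)
i=18: outside box; Z[18]=0
i=19: outside box; Z[19]=0
i=20: outside box; Z[20]=0
i=21: outside box; Z[21]=0
i=22: outside box; Z[22]=0
i=23: outside box; Z[23]=0
i=24: outside box; Z[24]=0
i=25: outside box; Z[25]=0
i=26: outside box; Z[26]=0
i=27: outside box; Z[27]=0
i=28: outside box; Z[28]=0
i=29: outside box; Z[29]=0
i=30: outside box; Z[30]=0
i=31: outside box; Z[31]=0
i=32: outside box; Z[32]=2 extend→box=[32,34)
i=33: min(r-i=1, Z[1]=0)=0; Z[33]=0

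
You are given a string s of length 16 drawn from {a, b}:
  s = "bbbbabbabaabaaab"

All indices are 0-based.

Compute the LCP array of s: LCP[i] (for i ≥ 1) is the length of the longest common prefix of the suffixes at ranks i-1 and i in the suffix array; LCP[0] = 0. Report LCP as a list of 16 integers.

[0, 2, 3, 1, 2, 4, 2, 0, 1, 3, 2, 3, 1, 4, 2, 3]

rank | idx | suffix
   0 |  12 | aaab
   1 |  13 | aab
   2 |   9 | aabaaab
   3 |  14 | ab
   4 |  10 | abaaab
   5 |   7 | abaabaaab
   6 |   4 | abbabaabaaab
   7 |  15 | b
   8 |  11 | baaab
   9 |   8 | baabaaab
  10 |   6 | babaabaaab
  11 |   3 | babbabaabaaab
  12 |   5 | bbabaabaaab
  13 |   2 | bbabbabaabaaab
  14 |   1 | bbbabbabaabaaab
  15 |   0 | bbbbabbabaabaaab

SA = [12, 13, 9, 14, 10, 7, 4, 15, 11, 8, 6, 3, 5, 2, 1, 0]
rank  pair      lcp
   1  s[12:],s[13:]  2  'aa'
   2  s[13:],s[9:]  3  'aab'
   3  s[9:],s[14:]  1  'a'
   4  s[14:],s[10:]  2  'ab'
   5  s[10:],s[7:]  4  'abaa'
   6  s[7:],s[4:]  2  'ab'
   7  s[4:],s[15:]  0  ''
   8  s[15:],s[11:]  1  'b'
   9  s[11:],s[8:]  3  'baa'
  10  s[8:],s[6:]  2  'ba'
  11  s[6:],s[3:]  3  'bab'
  12  s[3:],s[5:]  1  'b'
  13  s[5:],s[2:]  4  'bbab'
  14  s[2:],s[1:]  2  'bb'
  15  s[1:],s[0:]  3  'bbb'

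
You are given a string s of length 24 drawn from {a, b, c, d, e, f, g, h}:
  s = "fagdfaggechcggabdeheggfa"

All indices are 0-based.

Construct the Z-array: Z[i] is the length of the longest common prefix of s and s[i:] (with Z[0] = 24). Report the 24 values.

[24, 0, 0, 0, 3, 0, 0, 0, 0, 0, 0, 0, 0, 0, 0, 0, 0, 0, 0, 0, 0, 0, 2, 0]

Z[0]=24
i=1: fresh scan; Z[1]=0
i=2: fresh scan; Z[2]=0
i=3: fresh scan; Z[3]=0
i=4: fresh scan; Z[4]=3 scan→box=[4,7)
i=5: min(r-i=2, Z[1]=0)=0; Z[5]=0
i=6: min(r-i=1, Z[2]=0)=0; Z[6]=0
i=7: fresh scan; Z[7]=0
i=8: fresh scan; Z[8]=0
i=9: fresh scan; Z[9]=0
i=10: fresh scan; Z[10]=0
i=11: fresh scan; Z[11]=0
i=12: fresh scan; Z[12]=0
i=13: fresh scan; Z[13]=0
i=14: fresh scan; Z[14]=0
i=15: fresh scan; Z[15]=0
i=16: fresh scan; Z[16]=0
i=17: fresh scan; Z[17]=0
i=18: fresh scan; Z[18]=0
i=19: fresh scan; Z[19]=0
i=20: fresh scan; Z[20]=0
i=21: fresh scan; Z[21]=0
i=22: fresh scan; Z[22]=2 scan→box=[22,24)
i=23: min(r-i=1, Z[1]=0)=0; Z[23]=0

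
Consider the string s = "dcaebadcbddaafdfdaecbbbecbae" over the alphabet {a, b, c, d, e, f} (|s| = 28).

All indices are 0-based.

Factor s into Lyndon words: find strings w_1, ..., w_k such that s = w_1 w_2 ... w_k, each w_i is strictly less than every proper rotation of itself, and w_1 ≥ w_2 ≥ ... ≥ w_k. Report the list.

["d", "c", "aeb", "adcbdd", "aafdfdaecbbbecbae"]

emit factor 1: 'd' (i=0, period=1)
emit factor 2: 'c' (i=1, period=1)
emit factor 3: 'aeb' (i=2, period=3)
emit factor 4: 'adcbdd' (i=5, period=6)
emit factor 5: 'aafdfdaecbbbecbae' (i=11, period=17)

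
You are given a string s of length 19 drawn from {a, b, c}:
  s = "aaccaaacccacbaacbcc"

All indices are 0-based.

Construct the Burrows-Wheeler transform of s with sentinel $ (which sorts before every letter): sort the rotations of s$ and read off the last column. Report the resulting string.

rank  rotation              last
    0  $aaccaaacccacbaacbcc  c
    1  aaacccacbaacbcc$aacc  c
    2  aacbcc$aaccaaacccacb  b
    3  aaccaaacccacbaacbcc$  $
    4  aacccacbaacbcc$aacca  a
    5  acbaacbcc$aaccaaaccc  c
    6  acbcc$aaccaaacccacba  a
    7  accaaacccacbaacbcc$a  a
    8  acccacbaacbcc$aaccaa  a
    9  baacbcc$aaccaaacccac  c
   10  bcc$aaccaaacccacbaac  c
   11  c$aaccaaacccacbaacbc  c
   12  caaacccacbaacbcc$aac  c
   13  cacbaacbcc$aaccaaacc  c
   14  cbaacbcc$aaccaaaccca  a
   15  cbcc$aaccaaacccacbaa  a
   16  cc$aaccaaacccacbaacb  b
   17  ccaaacccacbaacbcc$aa  a
   18  ccacbaacbcc$aaccaaac  c
   19  cccacbaacbcc$aaccaaa  a

ccb$acaaacccccaabaca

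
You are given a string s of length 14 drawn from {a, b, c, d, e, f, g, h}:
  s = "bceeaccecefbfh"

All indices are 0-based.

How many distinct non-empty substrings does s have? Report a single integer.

95

rank | idx | suffix
   0 |   4 | accecefbfh
   1 |   0 | bceeaccecefbfh
   2 |  11 | bfh
   3 |   5 | ccecefbfh
   4 |   6 | cecefbfh
   5 |   1 | ceeaccecefbfh
   6 |   8 | cefbfh
   7 |   3 | eaccecefbfh
   8 |   7 | ecefbfh
   9 |   2 | eeaccecefbfh
  10 |   9 | efbfh
  11 |  10 | fbfh
  12 |  12 | fh
  13 |  13 | h

SA = [4, 0, 11, 5, 6, 1, 8, 3, 7, 2, 9, 10, 12, 13]
i: (SA[i-1],SA[i]) lcp shared
  1: (4,0) 0 ''
  2: (0,11) 1 'b'
  3: (11,5) 0 ''
  4: (5,6) 1 'c'
  5: (6,1) 2 'ce'
  6: (1,8) 2 'ce'
  7: (8,3) 0 ''
  8: (3,7) 1 'e'
  9: (7,2) 1 'e'
  10: (2,9) 1 'e'
  11: (9,10) 0 ''
  12: (10,12) 1 'f'
  13: (12,13) 0 ''

n(n+1)/2 = 14·15/2 = 105
Σ LCP = 0 + 0 + 1 + 0 + 1 + 2 + 2 + 0 + 1 + 1 + 1 + 0 + 1 + 0 = 10
distinct = 105 − 10 = 95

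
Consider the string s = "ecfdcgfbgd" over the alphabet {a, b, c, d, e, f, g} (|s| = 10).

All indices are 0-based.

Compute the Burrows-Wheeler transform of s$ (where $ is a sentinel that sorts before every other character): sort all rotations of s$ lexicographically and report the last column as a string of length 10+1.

dfedgf$gcbc

rank  rotation     last
    0  $ecfdcgfbgd  d
    1  bgd$ecfdcgf  f
    2  cfdcgfbgd$e  e
    3  cgfbgd$ecfd  d
    4  d$ecfdcgfbg  g
    5  dcgfbgd$ecf  f
    6  ecfdcgfbgd$  $
    7  fbgd$ecfdcg  g
    8  fdcgfbgd$ec  c
    9  gd$ecfdcgfb  b
   10  gfbgd$ecfdc  c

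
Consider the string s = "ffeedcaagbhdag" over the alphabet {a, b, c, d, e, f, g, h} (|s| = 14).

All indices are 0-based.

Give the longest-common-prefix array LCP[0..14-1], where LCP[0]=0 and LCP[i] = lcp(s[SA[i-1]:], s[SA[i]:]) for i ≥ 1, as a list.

sorted suffixes:
  #0 SA[0]=6  'aagbhdag'
  #1 SA[1]=12  'ag'
  #2 SA[2]=7  'agbhdag'
  #3 SA[3]=9  'bhdag'
  #4 SA[4]=5  'caagbhdag'
  #5 SA[5]=11  'dag'
  #6 SA[6]=4  'dcaagbhdag'
  #7 SA[7]=3  'edcaagbhdag'
  #8 SA[8]=2  'eedcaagbhdag'
  #9 SA[9]=1  'feedcaagbhdag'
  #10 SA[10]=0  'ffeedcaagbhdag'
  #11 SA[11]=13  'g'
  #12 SA[12]=8  'gbhdag'
  #13 SA[13]=10  'hdag'

SA = [6, 12, 7, 9, 5, 11, 4, 3, 2, 1, 0, 13, 8, 10]
rank  pair      lcp
   1  s[6:],s[12:]  1  'a'
   2  s[12:],s[7:]  2  'ag'
   3  s[7:],s[9:]  0  ''
   4  s[9:],s[5:]  0  ''
   5  s[5:],s[11:]  0  ''
   6  s[11:],s[4:]  1  'd'
   7  s[4:],s[3:]  0  ''
   8  s[3:],s[2:]  1  'e'
   9  s[2:],s[1:]  0  ''
  10  s[1:],s[0:]  1  'f'
  11  s[0:],s[13:]  0  ''
  12  s[13:],s[8:]  1  'g'
  13  s[8:],s[10:]  0  ''

[0, 1, 2, 0, 0, 0, 1, 0, 1, 0, 1, 0, 1, 0]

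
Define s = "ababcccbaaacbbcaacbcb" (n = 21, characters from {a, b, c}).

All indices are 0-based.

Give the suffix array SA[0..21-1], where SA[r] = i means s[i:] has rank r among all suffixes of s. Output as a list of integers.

rank→(start, suffix):
  0 → (8, 'aaacbbcaacbcb')
  1 → (9, 'aacbbcaacbcb')
  2 → (15, 'aacbcb')
  3 → (0, 'ababcccbaaacbbcaacbcb')
  4 → (2, 'abcccbaaacbbcaacbcb')
  5 → (10, 'acbbcaacbcb')
  6 → (16, 'acbcb')
  7 → (20, 'b')
  8 → (7, 'baaacbbcaacbcb')
  9 → (1, 'babcccbaaacbbcaacbcb')
  10 → (12, 'bbcaacbcb')
  11 → (13, 'bcaacbcb')
  12 → (18, 'bcb')
  13 → (3, 'bcccbaaacbbcaacbcb')
  14 → (14, 'caacbcb')
  15 → (19, 'cb')
  16 → (6, 'cbaaacbbcaacbcb')
  17 → (11, 'cbbcaacbcb')
  18 → (17, 'cbcb')
  19 → (5, 'ccbaaacbbcaacbcb')
  20 → (4, 'cccbaaacbbcaacbcb')

[8, 9, 15, 0, 2, 10, 16, 20, 7, 1, 12, 13, 18, 3, 14, 19, 6, 11, 17, 5, 4]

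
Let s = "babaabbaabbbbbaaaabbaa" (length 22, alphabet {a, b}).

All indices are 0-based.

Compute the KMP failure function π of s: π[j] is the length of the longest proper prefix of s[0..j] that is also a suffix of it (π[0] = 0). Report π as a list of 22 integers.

[0, 0, 1, 2, 0, 1, 1, 2, 0, 1, 1, 1, 1, 1, 2, 0, 0, 0, 1, 1, 2, 0]

π[0] = 0
j=1 s[j]='a': π[1]=0 (border '')
j=2 s[j]='b': π[2]=1 (border 'b')
j=3 s[j]='a': π[3]=2 (border 'ba')
j=4 s[j]='a': k: 2→0; π[4]=0 (border '')
j=5 s[j]='b': π[5]=1 (border 'b')
j=6 s[j]='b': k: 1→0; π[6]=1 (border 'b')
j=7 s[j]='a': π[7]=2 (border 'ba')
j=8 s[j]='a': k: 2→0; π[8]=0 (border '')
j=9 s[j]='b': π[9]=1 (border 'b')
j=10 s[j]='b': k: 1→0; π[10]=1 (border 'b')
j=11 s[j]='b': k: 1→0; π[11]=1 (border 'b')
j=12 s[j]='b': k: 1→0; π[12]=1 (border 'b')
j=13 s[j]='b': k: 1→0; π[13]=1 (border 'b')
j=14 s[j]='a': π[14]=2 (border 'ba')
j=15 s[j]='a': k: 2→0; π[15]=0 (border '')
j=16 s[j]='a': π[16]=0 (border '')
j=17 s[j]='a': π[17]=0 (border '')
j=18 s[j]='b': π[18]=1 (border 'b')
j=19 s[j]='b': k: 1→0; π[19]=1 (border 'b')
j=20 s[j]='a': π[20]=2 (border 'ba')
j=21 s[j]='a': k: 2→0; π[21]=0 (border '')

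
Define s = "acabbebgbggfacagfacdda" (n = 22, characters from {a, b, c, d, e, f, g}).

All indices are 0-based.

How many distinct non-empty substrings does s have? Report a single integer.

sorted suffixes:
  #0 SA[0]=21  'a'
  #1 SA[1]=2  'abbebgbggfacagfacdda'
  #2 SA[2]=0  'acabbebgbggfacagfacdda'
  #3 SA[3]=12  'acagfacdda'
  #4 SA[4]=17  'acdda'
  #5 SA[5]=14  'agfacdda'
  #6 SA[6]=3  'bbebgbggfacagfacdda'
  #7 SA[7]=4  'bebgbggfacagfacdda'
  #8 SA[8]=6  'bgbggfacagfacdda'
  #9 SA[9]=8  'bggfacagfacdda'
  #10 SA[10]=1  'cabbebgbggfacagfacdda'
  #11 SA[11]=13  'cagfacdda'
  #12 SA[12]=18  'cdda'
  #13 SA[13]=20  'da'
  #14 SA[14]=19  'dda'
  #15 SA[15]=5  'ebgbggfacagfacdda'
  #16 SA[16]=11  'facagfacdda'
  #17 SA[17]=16  'facdda'
  #18 SA[18]=7  'gbggfacagfacdda'
  #19 SA[19]=10  'gfacagfacdda'
  #20 SA[20]=15  'gfacdda'
  #21 SA[21]=9  'ggfacagfacdda'

SA = [21, 2, 0, 12, 17, 14, 3, 4, 6, 8, 1, 13, 18, 20, 19, 5, 11, 16, 7, 10, 15, 9]
i: (SA[i-1],SA[i]) lcp shared
  1: (21,2) 1 'a'
  2: (2,0) 1 'a'
  3: (0,12) 3 'aca'
  4: (12,17) 2 'ac'
  5: (17,14) 1 'a'
  6: (14,3) 0 ''
  7: (3,4) 1 'b'
  8: (4,6) 1 'b'
  9: (6,8) 2 'bg'
  10: (8,1) 0 ''
  11: (1,13) 2 'ca'
  12: (13,18) 1 'c'
  13: (18,20) 0 ''
  14: (20,19) 1 'd'
  15: (19,5) 0 ''
  16: (5,11) 0 ''
  17: (11,16) 3 'fac'
  18: (16,7) 0 ''
  19: (7,10) 1 'g'
  20: (10,15) 4 'gfac'
  21: (15,9) 1 'g'

n(n+1)/2 = 22·23/2 = 253
Σ LCP = 0 + 1 + 1 + 3 + 2 + 1 + 0 + 1 + 1 + 2 + 0 + 2 + 1 + 0 + 1 + 0 + 0 + 3 + 0 + 1 + 4 + 1 = 25
distinct = 253 − 25 = 228

228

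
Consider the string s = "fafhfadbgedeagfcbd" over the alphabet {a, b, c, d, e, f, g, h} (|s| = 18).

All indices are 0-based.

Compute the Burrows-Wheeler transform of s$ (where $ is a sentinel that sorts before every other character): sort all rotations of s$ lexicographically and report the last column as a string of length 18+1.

dffecdfbaedgh$gabaf

rank  rotation             last
    0  $fafhfadbgedeagfcbd  d
    1  adbgedeagfcbd$fafhf  f
    2  afhfadbgedeagfcbd$f  f
    3  agfcbd$fafhfadbgede  e
    4  bd$fafhfadbgedeagfc  c
    5  bgedeagfcbd$fafhfad  d
    6  cbd$fafhfadbgedeagf  f
    7  d$fafhfadbgedeagfcb  b
    8  dbgedeagfcbd$fafhfa  a
    9  deagfcbd$fafhfadbge  e
   10  eagfcbd$fafhfadbged  d
   11  edeagfcbd$fafhfadbg  g
   12  fadbgedeagfcbd$fafh  h
   13  fafhfadbgedeagfcbd$  $
   14  fcbd$fafhfadbgedeag  g
   15  fhfadbgedeagfcbd$fa  a
   16  gedeagfcbd$fafhfadb  b
   17  gfcbd$fafhfadbgedea  a
   18  hfadbgedeagfcbd$faf  f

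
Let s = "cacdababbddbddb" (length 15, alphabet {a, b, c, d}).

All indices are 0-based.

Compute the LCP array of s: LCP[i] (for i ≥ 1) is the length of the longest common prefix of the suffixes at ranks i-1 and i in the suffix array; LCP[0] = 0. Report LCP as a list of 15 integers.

[0, 2, 1, 0, 1, 1, 1, 4, 0, 1, 0, 1, 2, 1, 3]

rank→(start, suffix):
  0 → (4, 'ababbddbddb')
  1 → (6, 'abbddbddb')
  2 → (1, 'acdababbddbddb')
  3 → (14, 'b')
  4 → (5, 'babbddbddb')
  5 → (7, 'bbddbddb')
  6 → (11, 'bddb')
  7 → (8, 'bddbddb')
  8 → (0, 'cacdababbddbddb')
  9 → (2, 'cdababbddbddb')
  10 → (3, 'dababbddbddb')
  11 → (13, 'db')
  12 → (10, 'dbddb')
  13 → (12, 'ddb')
  14 → (9, 'ddbddb')

SA = [4, 6, 1, 14, 5, 7, 11, 8, 0, 2, 3, 13, 10, 12, 9]
i: (SA[i-1],SA[i]) lcp shared
  1: (4,6) 2 'ab'
  2: (6,1) 1 'a'
  3: (1,14) 0 ''
  4: (14,5) 1 'b'
  5: (5,7) 1 'b'
  6: (7,11) 1 'b'
  7: (11,8) 4 'bddb'
  8: (8,0) 0 ''
  9: (0,2) 1 'c'
  10: (2,3) 0 ''
  11: (3,13) 1 'd'
  12: (13,10) 2 'db'
  13: (10,12) 1 'd'
  14: (12,9) 3 'ddb'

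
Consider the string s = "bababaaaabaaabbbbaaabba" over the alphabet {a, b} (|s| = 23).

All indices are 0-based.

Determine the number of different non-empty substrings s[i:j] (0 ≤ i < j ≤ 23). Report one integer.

213

rank→(start, suffix):
  0 → (22, 'a')
  1 → (5, 'aaaabaaabbbbaaabba')
  2 → (6, 'aaabaaabbbbaaabba')
  3 → (17, 'aaabba')
  4 → (10, 'aaabbbbaaabba')
  5 → (7, 'aabaaabbbbaaabba')
  6 → (18, 'aabba')
  7 → (11, 'aabbbbaaabba')
  8 → (3, 'abaaaabaaabbbbaaabba')
  9 → (8, 'abaaabbbbaaabba')
  10 → (1, 'ababaaaabaaabbbbaaabba')
  11 → (19, 'abba')
  12 → (12, 'abbbbaaabba')
  13 → (21, 'ba')
  14 → (4, 'baaaabaaabbbbaaabba')
  15 → (16, 'baaabba')
  16 → (9, 'baaabbbbaaabba')
  17 → (2, 'babaaaabaaabbbbaaabba')
  18 → (0, 'bababaaaabaaabbbbaaabba')
  19 → (20, 'bba')
  20 → (15, 'bbaaabba')
  21 → (14, 'bbbaaabba')
  22 → (13, 'bbbbaaabba')

SA = [22, 5, 6, 17, 10, 7, 18, 11, 3, 8, 1, 19, 12, 21, 4, 16, 9, 2, 0, 20, 15, 14, 13]
rank  pair      lcp
   1  s[22:],s[5:]  1  'a'
   2  s[5:],s[6:]  3  'aaa'
   3  s[6:],s[17:]  4  'aaab'
   4  s[17:],s[10:]  5  'aaabb'
   5  s[10:],s[7:]  2  'aa'
   6  s[7:],s[18:]  3  'aab'
   7  s[18:],s[11:]  4  'aabb'
   8  s[11:],s[3:]  1  'a'
   9  s[3:],s[8:]  5  'abaaa'
  10  s[8:],s[1:]  3  'aba'
  11  s[1:],s[19:]  2  'ab'
  12  s[19:],s[12:]  3  'abb'
  13  s[12:],s[21:]  0  ''
  14  s[21:],s[4:]  2  'ba'
  15  s[4:],s[16:]  4  'baaa'
  16  s[16:],s[9:]  6  'baaabb'
  17  s[9:],s[2:]  2  'ba'
  18  s[2:],s[0:]  4  'baba'
  19  s[0:],s[20:]  1  'b'
  20  s[20:],s[15:]  3  'bba'
  21  s[15:],s[14:]  2  'bb'
  22  s[14:],s[13:]  3  'bbb'

n(n+1)/2 = 23·24/2 = 276
Σ LCP = 0 + 1 + 3 + 4 + 5 + 2 + 3 + 4 + 1 + 5 + 3 + 2 + 3 + 0 + 2 + 4 + 6 + 2 + 4 + 1 + 3 + 2 + 3 = 63
distinct = 276 − 63 = 213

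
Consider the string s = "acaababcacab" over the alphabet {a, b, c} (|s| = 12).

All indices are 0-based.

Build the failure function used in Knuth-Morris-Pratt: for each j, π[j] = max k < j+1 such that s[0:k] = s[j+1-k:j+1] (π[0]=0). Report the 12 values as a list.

π[0] = 0
j=1 s[j]='c': π[1]=0 (border '')
j=2 s[j]='a': π[2]=1 (border 'a')
j=3 s[j]='a': k: 1→0; π[3]=1 (border 'a')
j=4 s[j]='b': k: 1→0; π[4]=0 (border '')
j=5 s[j]='a': π[5]=1 (border 'a')
j=6 s[j]='b': k: 1→0; π[6]=0 (border '')
j=7 s[j]='c': π[7]=0 (border '')
j=8 s[j]='a': π[8]=1 (border 'a')
j=9 s[j]='c': π[9]=2 (border 'ac')
j=10 s[j]='a': π[10]=3 (border 'aca')
j=11 s[j]='b': k: 3→1→0; π[11]=0 (border '')

[0, 0, 1, 1, 0, 1, 0, 0, 1, 2, 3, 0]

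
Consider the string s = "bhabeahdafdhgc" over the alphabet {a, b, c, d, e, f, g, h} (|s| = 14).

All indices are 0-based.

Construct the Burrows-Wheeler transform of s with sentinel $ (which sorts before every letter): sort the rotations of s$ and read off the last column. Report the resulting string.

rank  rotation         last
    0  $bhabeahdafdhgc  c
    1  abeahdafdhgc$bh  h
    2  afdhgc$bhabeahd  d
    3  ahdafdhgc$bhabe  e
    4  beahdafdhgc$bha  a
    5  bhabeahdafdhgc$  $
    6  c$bhabeahdafdhg  g
    7  dafdhgc$bhabeah  h
    8  dhgc$bhabeahdaf  f
    9  eahdafdhgc$bhab  b
   10  fdhgc$bhabeahda  a
   11  gc$bhabeahdafdh  h
   12  habeahdafdhgc$b  b
   13  hdafdhgc$bhabea  a
   14  hgc$bhabeahdafd  d

chdea$ghfbahbad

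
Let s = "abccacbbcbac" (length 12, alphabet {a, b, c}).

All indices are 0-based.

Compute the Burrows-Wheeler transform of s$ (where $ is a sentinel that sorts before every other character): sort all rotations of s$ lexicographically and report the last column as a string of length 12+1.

rank  rotation       last
    0  $abccacbbcbac  c
    1  abccacbbcbac$  $
    2  ac$abccacbbcb  b
    3  acbbcbac$abcc  c
    4  bac$abccacbbc  c
    5  bbcbac$abccac  c
    6  bcbac$abccacb  b
    7  bccacbbcbac$a  a
    8  c$abccacbbcba  a
    9  cacbbcbac$abc  c
   10  cbac$abccacbb  b
   11  cbbcbac$abcca  a
   12  ccacbbcbac$ab  b

c$bcccbaacbab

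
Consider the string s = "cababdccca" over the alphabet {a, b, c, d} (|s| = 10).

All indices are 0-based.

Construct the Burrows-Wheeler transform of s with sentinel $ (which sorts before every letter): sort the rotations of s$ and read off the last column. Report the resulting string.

accbaac$cdb

rank  rotation     last
    0  $cababdccca  a
    1  a$cababdccc  c
    2  ababdccca$c  c
    3  abdccca$cab  b
    4  babdccca$ca  a
    5  bdccca$caba  a
    6  ca$cababdcc  c
    7  cababdccca$  $
    8  cca$cababdc  c
    9  ccca$cababd  d
   10  dccca$cabab  b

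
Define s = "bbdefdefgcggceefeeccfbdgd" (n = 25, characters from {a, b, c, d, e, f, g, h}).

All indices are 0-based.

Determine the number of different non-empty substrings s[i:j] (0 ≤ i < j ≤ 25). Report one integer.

rank | idx | suffix
   0 |   0 | bbdefdefgcggceefeeccfbdgd
   1 |   1 | bdefdefgcggceefeeccfbdgd
   2 |  21 | bdgd
   3 |  18 | ccfbdgd
   4 |  12 | ceefeeccfbdgd
   5 |  19 | cfbdgd
   6 |   9 | cggceefeeccfbdgd
   7 |  24 | d
   8 |   2 | defdefgcggceefeeccfbdgd
   9 |   5 | defgcggceefeeccfbdgd
  10 |  22 | dgd
  11 |  17 | eccfbdgd
  12 |  16 | eeccfbdgd
  13 |  13 | eefeeccfbdgd
  14 |   3 | efdefgcggceefeeccfbdgd
  15 |  14 | efeeccfbdgd
  16 |   6 | efgcggceefeeccfbdgd
  17 |  20 | fbdgd
  18 |   4 | fdefgcggceefeeccfbdgd
  19 |  15 | feeccfbdgd
  20 |   7 | fgcggceefeeccfbdgd
  21 |  11 | gceefeeccfbdgd
  22 |   8 | gcggceefeeccfbdgd
  23 |  23 | gd
  24 |  10 | ggceefeeccfbdgd

SA = [0, 1, 21, 18, 12, 19, 9, 24, 2, 5, 22, 17, 16, 13, 3, 14, 6, 20, 4, 15, 7, 11, 8, 23, 10]
[i] adj suffixes → lcp
  [1] 0/1 → 1 ('b')
  [2] 1/21 → 2 ('bd')
  [3] 21/18 → 0 ('')
  [4] 18/12 → 1 ('c')
  [5] 12/19 → 1 ('c')
  [6] 19/9 → 1 ('c')
  [7] 9/24 → 0 ('')
  [8] 24/2 → 1 ('d')
  [9] 2/5 → 3 ('def')
  [10] 5/22 → 1 ('d')
  [11] 22/17 → 0 ('')
  [12] 17/16 → 1 ('e')
  [13] 16/13 → 2 ('ee')
  [14] 13/3 → 1 ('e')
  [15] 3/14 → 2 ('ef')
  [16] 14/6 → 2 ('ef')
  [17] 6/20 → 0 ('')
  [18] 20/4 → 1 ('f')
  [19] 4/15 → 1 ('f')
  [20] 15/7 → 1 ('f')
  [21] 7/11 → 0 ('')
  [22] 11/8 → 2 ('gc')
  [23] 8/23 → 1 ('g')
  [24] 23/10 → 1 ('g')

n(n+1)/2 = 25·26/2 = 325
Σ LCP = 0 + 1 + 2 + 0 + 1 + 1 + 1 + 0 + 1 + 3 + 1 + 0 + 1 + 2 + 1 + 2 + 2 + 0 + 1 + 1 + 1 + 0 + 2 + 1 + 1 = 26
distinct = 325 − 26 = 299

299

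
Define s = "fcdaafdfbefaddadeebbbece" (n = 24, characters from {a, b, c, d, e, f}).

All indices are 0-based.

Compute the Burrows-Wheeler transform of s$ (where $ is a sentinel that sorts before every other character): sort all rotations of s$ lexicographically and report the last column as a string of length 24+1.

rank  rotation                   last
    0  $fcdaafdfbefaddadeebbbece  e
    1  aafdfbefaddadeebbbece$fcd  d
    2  addadeebbbece$fcdaafdfbef  f
    3  adeebbbece$fcdaafdfbefadd  d
    4  afdfbefaddadeebbbece$fcda  a
    5  bbbece$fcdaafdfbefaddadee  e
    6  bbece$fcdaafdfbefaddadeeb  b
    7  bece$fcdaafdfbefaddadeebb  b
    8  befaddadeebbbece$fcdaafdf  f
    9  cdaafdfbefaddadeebbbece$f  f
   10  ce$fcdaafdfbefaddadeebbbe  e
   11  daafdfbefaddadeebbbece$fc  c
   12  dadeebbbece$fcdaafdfbefad  d
   13  ddadeebbbece$fcdaafdfbefa  a
   14  deebbbece$fcdaafdfbefadda  a
   15  dfbefaddadeebbbece$fcdaaf  f
   16  e$fcdaafdfbefaddadeebbbec  c
   17  ebbbece$fcdaafdfbefaddade  e
   18  ece$fcdaafdfbefaddadeebbb  b
   19  eebbbece$fcdaafdfbefaddad  d
   20  efaddadeebbbece$fcdaafdfb  b
   21  faddadeebbbece$fcdaafdfbe  e
   22  fbefaddadeebbbece$fcdaafd  d
   23  fcdaafdfbefaddadeebbbece$  $
   24  fdfbefaddadeebbbece$fcdaa  a

edfdaebbffecdaafcebdbed$a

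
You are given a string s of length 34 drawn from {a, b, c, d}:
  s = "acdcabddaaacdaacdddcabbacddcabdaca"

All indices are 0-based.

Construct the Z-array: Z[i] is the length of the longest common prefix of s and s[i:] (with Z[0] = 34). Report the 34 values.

[34, 0, 0, 0, 1, 0, 0, 0, 1, 1, 3, 0, 0, 1, 3, 0, 0, 0, 0, 0, 1, 0, 0, 3, 0, 0, 0, 0, 1, 0, 0, 2, 0, 1]

Z[0]=34
i=1: fresh scan; Z[1]=0
i=2: fresh scan; Z[2]=0
i=3: fresh scan; Z[3]=0
i=4: fresh scan; Z[4]=1 grow→box=[4,5)
i=5: fresh scan; Z[5]=0
i=6: fresh scan; Z[6]=0
i=7: fresh scan; Z[7]=0
i=8: fresh scan; Z[8]=1 grow→box=[8,9)
i=9: fresh scan; Z[9]=1 grow→box=[9,10)
i=10: fresh scan; Z[10]=3 grow→box=[10,13)
i=11: min(r-i=2, Z[1]=0)=0; Z[11]=0
i=12: min(r-i=1, Z[2]=0)=0; Z[12]=0
i=13: fresh scan; Z[13]=1 grow→box=[13,14)
i=14: fresh scan; Z[14]=3 grow→box=[14,17)
i=15: min(r-i=2, Z[1]=0)=0; Z[15]=0
i=16: min(r-i=1, Z[2]=0)=0; Z[16]=0
i=17: fresh scan; Z[17]=0
i=18: fresh scan; Z[18]=0
i=19: fresh scan; Z[19]=0
i=20: fresh scan; Z[20]=1 grow→box=[20,21)
i=21: fresh scan; Z[21]=0
i=22: fresh scan; Z[22]=0
i=23: fresh scan; Z[23]=3 grow→box=[23,26)
i=24: min(r-i=2, Z[1]=0)=0; Z[24]=0
i=25: min(r-i=1, Z[2]=0)=0; Z[25]=0
i=26: fresh scan; Z[26]=0
i=27: fresh scan; Z[27]=0
i=28: fresh scan; Z[28]=1 grow→box=[28,29)
i=29: fresh scan; Z[29]=0
i=30: fresh scan; Z[30]=0
i=31: fresh scan; Z[31]=2 grow→box=[31,33)
i=32: min(r-i=1, Z[1]=0)=0; Z[32]=0
i=33: fresh scan; Z[33]=1 grow→box=[33,34)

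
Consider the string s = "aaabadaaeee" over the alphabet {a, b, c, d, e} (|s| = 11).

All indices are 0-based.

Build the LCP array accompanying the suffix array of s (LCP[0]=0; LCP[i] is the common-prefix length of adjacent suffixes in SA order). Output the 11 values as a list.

rank | idx | suffix
   0 |   0 | aaabadaaeee
   1 |   1 | aabadaaeee
   2 |   6 | aaeee
   3 |   2 | abadaaeee
   4 |   4 | adaaeee
   5 |   7 | aeee
   6 |   3 | badaaeee
   7 |   5 | daaeee
   8 |  10 | e
   9 |   9 | ee
  10 |   8 | eee

SA = [0, 1, 6, 2, 4, 7, 3, 5, 10, 9, 8]
[i] adj suffixes → lcp
  [1] 0/1 → 2 ('aa')
  [2] 1/6 → 2 ('aa')
  [3] 6/2 → 1 ('a')
  [4] 2/4 → 1 ('a')
  [5] 4/7 → 1 ('a')
  [6] 7/3 → 0 ('')
  [7] 3/5 → 0 ('')
  [8] 5/10 → 0 ('')
  [9] 10/9 → 1 ('e')
  [10] 9/8 → 2 ('ee')

[0, 2, 2, 1, 1, 1, 0, 0, 0, 1, 2]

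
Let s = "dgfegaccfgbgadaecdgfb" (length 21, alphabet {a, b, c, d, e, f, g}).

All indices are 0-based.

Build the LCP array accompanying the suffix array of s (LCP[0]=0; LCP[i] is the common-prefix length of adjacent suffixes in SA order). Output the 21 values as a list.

[0, 1, 1, 0, 1, 0, 1, 1, 0, 1, 3, 0, 1, 0, 1, 1, 0, 2, 1, 1, 2]

rank→(start, suffix):
  0 → (5, 'accfgbgadaecdgfb')
  1 → (12, 'adaecdgfb')
  2 → (14, 'aecdgfb')
  3 → (20, 'b')
  4 → (10, 'bgadaecdgfb')
  5 → (6, 'ccfgbgadaecdgfb')
  6 → (16, 'cdgfb')
  7 → (7, 'cfgbgadaecdgfb')
  8 → (13, 'daecdgfb')
  9 → (17, 'dgfb')
  10 → (0, 'dgfegaccfgbgadaecdgfb')
  11 → (15, 'ecdgfb')
  12 → (3, 'egaccfgbgadaecdgfb')
  13 → (19, 'fb')
  14 → (2, 'fegaccfgbgadaecdgfb')
  15 → (8, 'fgbgadaecdgfb')
  16 → (4, 'gaccfgbgadaecdgfb')
  17 → (11, 'gadaecdgfb')
  18 → (9, 'gbgadaecdgfb')
  19 → (18, 'gfb')
  20 → (1, 'gfegaccfgbgadaecdgfb')

SA = [5, 12, 14, 20, 10, 6, 16, 7, 13, 17, 0, 15, 3, 19, 2, 8, 4, 11, 9, 18, 1]
i: (SA[i-1],SA[i]) lcp shared
  1: (5,12) 1 'a'
  2: (12,14) 1 'a'
  3: (14,20) 0 ''
  4: (20,10) 1 'b'
  5: (10,6) 0 ''
  6: (6,16) 1 'c'
  7: (16,7) 1 'c'
  8: (7,13) 0 ''
  9: (13,17) 1 'd'
  10: (17,0) 3 'dgf'
  11: (0,15) 0 ''
  12: (15,3) 1 'e'
  13: (3,19) 0 ''
  14: (19,2) 1 'f'
  15: (2,8) 1 'f'
  16: (8,4) 0 ''
  17: (4,11) 2 'ga'
  18: (11,9) 1 'g'
  19: (9,18) 1 'g'
  20: (18,1) 2 'gf'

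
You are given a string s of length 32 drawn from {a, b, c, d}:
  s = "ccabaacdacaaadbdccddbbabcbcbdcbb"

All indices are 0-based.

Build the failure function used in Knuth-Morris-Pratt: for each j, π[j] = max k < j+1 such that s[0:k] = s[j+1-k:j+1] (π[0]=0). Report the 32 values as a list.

π[0] = 0
j=1 s[j]='c': π[1]=1 (border 'c')
j=2 s[j]='a': k: 1→0; π[2]=0 (border '')
j=3 s[j]='b': π[3]=0 (border '')
j=4 s[j]='a': π[4]=0 (border '')
j=5 s[j]='a': π[5]=0 (border '')
j=6 s[j]='c': π[6]=1 (border 'c')
j=7 s[j]='d': k: 1→0; π[7]=0 (border '')
j=8 s[j]='a': π[8]=0 (border '')
j=9 s[j]='c': π[9]=1 (border 'c')
j=10 s[j]='a': k: 1→0; π[10]=0 (border '')
j=11 s[j]='a': π[11]=0 (border '')
j=12 s[j]='a': π[12]=0 (border '')
j=13 s[j]='d': π[13]=0 (border '')
j=14 s[j]='b': π[14]=0 (border '')
j=15 s[j]='d': π[15]=0 (border '')
j=16 s[j]='c': π[16]=1 (border 'c')
j=17 s[j]='c': π[17]=2 (border 'cc')
j=18 s[j]='d': k: 2→1→0; π[18]=0 (border '')
j=19 s[j]='d': π[19]=0 (border '')
j=20 s[j]='b': π[20]=0 (border '')
j=21 s[j]='b': π[21]=0 (border '')
j=22 s[j]='a': π[22]=0 (border '')
j=23 s[j]='b': π[23]=0 (border '')
j=24 s[j]='c': π[24]=1 (border 'c')
j=25 s[j]='b': k: 1→0; π[25]=0 (border '')
j=26 s[j]='c': π[26]=1 (border 'c')
j=27 s[j]='b': k: 1→0; π[27]=0 (border '')
j=28 s[j]='d': π[28]=0 (border '')
j=29 s[j]='c': π[29]=1 (border 'c')
j=30 s[j]='b': k: 1→0; π[30]=0 (border '')
j=31 s[j]='b': π[31]=0 (border '')

[0, 1, 0, 0, 0, 0, 1, 0, 0, 1, 0, 0, 0, 0, 0, 0, 1, 2, 0, 0, 0, 0, 0, 0, 1, 0, 1, 0, 0, 1, 0, 0]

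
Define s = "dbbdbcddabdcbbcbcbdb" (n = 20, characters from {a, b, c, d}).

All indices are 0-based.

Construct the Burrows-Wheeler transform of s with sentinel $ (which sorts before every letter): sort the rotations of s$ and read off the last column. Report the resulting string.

bddcdbcdcbadbbbdb$bbc

rank  rotation               last
    0  $dbbdbcddabdcbbcbcbdb  b
    1  abdcbbcbcbdb$dbbdbcdd  d
    2  b$dbbdbcddabdcbbcbcbd  d
    3  bbcbcbdb$dbbdbcddabdc  c
    4  bbdbcddabdcbbcbcbdb$d  d
    5  bcbcbdb$dbbdbcddabdcb  b
    6  bcbdb$dbbdbcddabdcbbc  c
    7  bcddabdcbbcbcbdb$dbbd  d
    8  bdb$dbbdbcddabdcbbcbc  c
    9  bdbcddabdcbbcbcbdb$db  b
   10  bdcbbcbcbdb$dbbdbcdda  a
   11  cbbcbcbdb$dbbdbcddabd  d
   12  cbcbdb$dbbdbcddabdcbb  b
   13  cbdb$dbbdbcddabdcbbcb  b
   14  cddabdcbbcbcbdb$dbbdb  b
   15  dabdcbbcbcbdb$dbbdbcd  d
   16  db$dbbdbcddabdcbbcbcb  b
   17  dbbdbcddabdcbbcbcbdb$  $
   18  dbcddabdcbbcbcbdb$dbb  b
   19  dcbbcbcbdb$dbbdbcddab  b
   20  ddabdcbbcbcbdb$dbbdbc  c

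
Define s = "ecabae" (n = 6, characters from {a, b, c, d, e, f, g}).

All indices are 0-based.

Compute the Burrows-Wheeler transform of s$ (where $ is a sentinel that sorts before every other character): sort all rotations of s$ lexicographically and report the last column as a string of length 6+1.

ecbaea$

rank  rotation last
    0  $ecabae  e
    1  abae$ec  c
    2  ae$ecab  b
    3  bae$eca  a
    4  cabae$e  e
    5  e$ecaba  a
    6  ecabae$  $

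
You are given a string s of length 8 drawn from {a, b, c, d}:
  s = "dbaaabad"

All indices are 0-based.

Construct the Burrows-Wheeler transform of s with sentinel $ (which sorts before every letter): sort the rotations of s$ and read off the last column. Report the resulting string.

dbaabdaa$

rank  rotation   last
    0  $dbaaabad  d
    1  aaabad$db  b
    2  aabad$dba  a
    3  abad$dbaa  a
    4  ad$dbaaab  b
    5  baaabad$d  d
    6  bad$dbaaa  a
    7  d$dbaaaba  a
    8  dbaaabad$  $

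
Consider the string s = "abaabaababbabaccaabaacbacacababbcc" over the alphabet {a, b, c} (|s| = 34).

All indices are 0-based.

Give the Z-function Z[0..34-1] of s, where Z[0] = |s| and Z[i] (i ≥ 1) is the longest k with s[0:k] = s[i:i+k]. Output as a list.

Z[0]=34
i=1: i≥r, start 0; Z[1]=0
i=2: i≥r, start 0; Z[2]=1 grow→box=[2,3)
i=3: i≥r, start 0; Z[3]=6 grow→box=[3,9)
i=4: min(r-i=5, Z[1]=0)=0; Z[4]=0
i=5: min(r-i=4, Z[2]=1)=1; Z[5]=1
i=6: min(r-i=3, Z[3]=6)=3; Z[6]=3
i=7: min(r-i=2, Z[4]=0)=0; Z[7]=0
i=8: min(r-i=1, Z[5]=1)=1; Z[8]=2 grow→box=[8,10)
i=9: min(r-i=1, Z[1]=0)=0; Z[9]=0
i=10: i≥r, start 0; Z[10]=0
i=11: i≥r, start 0; Z[11]=3 grow→box=[11,14)
i=12: min(r-i=2, Z[1]=0)=0; Z[12]=0
i=13: min(r-i=1, Z[2]=1)=1; Z[13]=1
i=14: i≥r, start 0; Z[14]=0
i=15: i≥r, start 0; Z[15]=0
i=16: i≥r, start 0; Z[16]=1 grow→box=[16,17)
i=17: i≥r, start 0; Z[17]=4 grow→box=[17,21)
i=18: min(r-i=3, Z[1]=0)=0; Z[18]=0
i=19: min(r-i=2, Z[2]=1)=1; Z[19]=1
i=20: min(r-i=1, Z[3]=6)=1; Z[20]=1
i=21: i≥r, start 0; Z[21]=0
i=22: i≥r, start 0; Z[22]=0
i=23: i≥r, start 0; Z[23]=1 grow→box=[23,24)
i=24: i≥r, start 0; Z[24]=0
i=25: i≥r, start 0; Z[25]=1 grow→box=[25,26)
i=26: i≥r, start 0; Z[26]=0
i=27: i≥r, start 0; Z[27]=3 grow→box=[27,30)
i=28: min(r-i=2, Z[1]=0)=0; Z[28]=0
i=29: min(r-i=1, Z[2]=1)=1; Z[29]=2 grow→box=[29,31)
i=30: min(r-i=1, Z[1]=0)=0; Z[30]=0
i=31: i≥r, start 0; Z[31]=0
i=32: i≥r, start 0; Z[32]=0
i=33: i≥r, start 0; Z[33]=0

[34, 0, 1, 6, 0, 1, 3, 0, 2, 0, 0, 3, 0, 1, 0, 0, 1, 4, 0, 1, 1, 0, 0, 1, 0, 1, 0, 3, 0, 2, 0, 0, 0, 0]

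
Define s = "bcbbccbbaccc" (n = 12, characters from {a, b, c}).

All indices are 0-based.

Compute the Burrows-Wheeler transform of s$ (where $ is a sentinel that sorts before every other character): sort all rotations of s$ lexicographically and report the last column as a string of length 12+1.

rank  rotation       last
    0  $bcbbccbbaccc  c
    1  accc$bcbbccbb  b
    2  baccc$bcbbccb  b
    3  bbaccc$bcbbcc  c
    4  bbccbbaccc$bc  c
    5  bcbbccbbaccc$  $
    6  bccbbaccc$bcb  b
    7  c$bcbbccbbacc  c
    8  cbbaccc$bcbbc  c
    9  cbbccbbaccc$b  b
   10  cc$bcbbccbbac  c
   11  ccbbaccc$bcbb  b
   12  ccc$bcbbccbba  a

cbbcc$bccbcba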